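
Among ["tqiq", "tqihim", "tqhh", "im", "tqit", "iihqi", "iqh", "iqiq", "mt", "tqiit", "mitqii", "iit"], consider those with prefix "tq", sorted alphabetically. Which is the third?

DFS of the "tq" subtree visits, in order: "tqhh", "tqihim", "tqiit", "tqiq", "tqit"
The 3rd is tqiit.

tqiit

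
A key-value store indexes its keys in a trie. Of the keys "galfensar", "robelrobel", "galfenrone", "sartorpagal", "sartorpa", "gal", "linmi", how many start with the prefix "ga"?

Walk to "ga"; the words in its subtree are exactly those with that prefix.
Words under "ga": gal, galfenrone, galfensar
Count: 3

3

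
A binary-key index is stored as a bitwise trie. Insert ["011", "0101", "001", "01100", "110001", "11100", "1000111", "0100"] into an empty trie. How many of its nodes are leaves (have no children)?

Leaves are exactly the stored words that no other stored word extends.
Those words: "001", "0100", "0101", "01100", "1000111", "110001", "11100"
Leaf count: 7

7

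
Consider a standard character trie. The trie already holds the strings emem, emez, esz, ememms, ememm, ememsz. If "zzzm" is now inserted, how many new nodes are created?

"zzzm" shares no prefix with any stored word, so all 4 characters open new nodes.
4 − 0 = 4 new nodes.

4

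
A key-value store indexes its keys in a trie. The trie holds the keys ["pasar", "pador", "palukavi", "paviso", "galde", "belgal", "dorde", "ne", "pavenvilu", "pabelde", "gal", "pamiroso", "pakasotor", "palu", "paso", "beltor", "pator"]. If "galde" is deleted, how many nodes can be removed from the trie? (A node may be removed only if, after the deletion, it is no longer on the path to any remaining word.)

Walk "galde" from the leaf back toward the root, removing each node that no remaining word uses.
The suffix "de" (2 nodes) is used only by "galde"; "gal" is itself a stored word, so pruning stops there.
Nodes removed: 2

2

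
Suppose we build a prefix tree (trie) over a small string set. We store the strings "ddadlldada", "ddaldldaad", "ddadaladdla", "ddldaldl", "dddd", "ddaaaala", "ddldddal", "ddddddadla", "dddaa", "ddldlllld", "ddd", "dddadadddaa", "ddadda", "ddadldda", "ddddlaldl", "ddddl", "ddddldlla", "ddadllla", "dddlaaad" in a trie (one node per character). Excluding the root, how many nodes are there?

82

Insert word by word; a character creates a node only if that edge doesn't already exist:
  "ddadlldada" → 10 new (d, d, a, d, l, l, d, a, d, a)
  "ddaldldaad" → prefix "dda" already present; 7 new (l, d, l, d, a, a, d)
  "ddadaladdla" → prefix "ddad" already present; 7 new (a, l, a, d, d, l, a)
  "ddldaldl" → prefix "dd" already present; 6 new (l, d, a, l, d, l)
  "dddd" → prefix "dd" already present; 2 new (d, d)
  "ddaaaala" → prefix "dda" already present; 5 new (a, a, a, l, a)
  "ddldddal" → prefix "ddld" already present; 4 new (d, d, a, l)
  "ddddddadla" → prefix "dddd" already present; 6 new (d, d, a, d, l, a)
  "dddaa" → prefix "ddd" already present; 2 new (a, a)
  "ddldlllld" → prefix "ddld" already present; 5 new (l, l, l, l, d)
  "ddd" → prefix "ddd" already present; 0 new (none)
  "dddadadddaa" → prefix "ddda" already present; 7 new (d, a, d, d, d, a, a)
  "ddadda" → prefix "ddad" already present; 2 new (d, a)
  "ddadldda" → prefix "ddadl" already present; 3 new (d, d, a)
  "ddddlaldl" → prefix "dddd" already present; 5 new (l, a, l, d, l)
  "ddddl" → prefix "ddddl" already present; 0 new (none)
  "ddddldlla" → prefix "ddddl" already present; 4 new (d, l, l, a)
  "ddadllla" → prefix "ddadll" already present; 2 new (l, a)
  "dddlaaad" → prefix "ddd" already present; 5 new (l, a, a, a, d)
Total nodes = 10 + 7 + 7 + 6 + 2 + 5 + 4 + 6 + 2 + 5 + 0 + 7 + 2 + 3 + 5 + 0 + 4 + 2 + 5 = 82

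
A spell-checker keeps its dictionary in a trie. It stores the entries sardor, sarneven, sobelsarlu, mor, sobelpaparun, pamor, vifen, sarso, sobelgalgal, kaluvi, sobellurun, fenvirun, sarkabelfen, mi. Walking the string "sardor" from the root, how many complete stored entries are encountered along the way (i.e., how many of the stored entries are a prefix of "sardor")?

Traverse "sardor" character by character; count nodes along the way that are marked as word ends.
Prefixes of the query that are stored words: "sardor"
Count: 1

1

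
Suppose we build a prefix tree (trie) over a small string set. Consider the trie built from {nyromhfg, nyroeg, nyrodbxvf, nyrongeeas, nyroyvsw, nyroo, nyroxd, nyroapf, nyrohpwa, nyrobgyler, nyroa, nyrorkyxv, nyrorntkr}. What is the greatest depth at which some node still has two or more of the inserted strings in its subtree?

5

Look for the deepest trie node that still has at least two words in its subtree.
e.g. "nyroa" and "nyroapf" share the prefix "nyroa" of length 5; no pair shares a longer one.
Longest shared-prefix length: 5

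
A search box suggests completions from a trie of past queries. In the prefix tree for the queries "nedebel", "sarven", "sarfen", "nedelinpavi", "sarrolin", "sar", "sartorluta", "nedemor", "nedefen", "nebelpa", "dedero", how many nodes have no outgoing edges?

Leaves are exactly the stored words that no other stored word extends.
Those words: "dedero", "nebelpa", "nedebel", "nedefen", "nedelinpavi", "nedemor", "sarfen", "sarrolin", "sartorluta", "sarven"
Leaf count: 10

10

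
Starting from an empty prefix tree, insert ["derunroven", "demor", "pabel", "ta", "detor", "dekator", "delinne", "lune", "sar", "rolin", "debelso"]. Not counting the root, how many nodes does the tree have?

50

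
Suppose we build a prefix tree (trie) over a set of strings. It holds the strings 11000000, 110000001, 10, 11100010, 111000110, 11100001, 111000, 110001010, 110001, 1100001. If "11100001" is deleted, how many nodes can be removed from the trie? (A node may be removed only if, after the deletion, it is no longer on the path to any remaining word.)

2

A node on "11100001"'s path can go only if nothing else ends at it or branches off below it.
The suffix "01" (2 nodes) is used only by "11100001"; the node for "111000" still has the child "1", so pruning stops there.
Nodes removed: 2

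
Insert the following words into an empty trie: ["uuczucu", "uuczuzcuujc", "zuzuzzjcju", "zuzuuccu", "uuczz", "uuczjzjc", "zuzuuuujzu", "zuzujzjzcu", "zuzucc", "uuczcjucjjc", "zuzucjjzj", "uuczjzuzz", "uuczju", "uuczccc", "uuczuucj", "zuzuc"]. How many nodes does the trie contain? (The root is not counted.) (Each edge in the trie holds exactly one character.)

Trace insertions, counting only characters that open a new branch:
  "uuczucu" → 7 new (u, u, c, z, u, c, u)
  "uuczuzcuujc" → prefix "uuczu" already present; 6 new (z, c, u, u, j, c)
  "zuzuzzjcju" → 10 new (z, u, z, u, z, z, j, c, j, u)
  "zuzuuccu" → prefix "zuzu" already present; 4 new (u, c, c, u)
  "uuczz" → prefix "uucz" already present; 1 new (z)
  "uuczjzjc" → prefix "uucz" already present; 4 new (j, z, j, c)
  "zuzuuuujzu" → prefix "zuzuu" already present; 5 new (u, u, j, z, u)
  "zuzujzjzcu" → prefix "zuzu" already present; 6 new (j, z, j, z, c, u)
  "zuzucc" → prefix "zuzu" already present; 2 new (c, c)
  "uuczcjucjjc" → prefix "uucz" already present; 7 new (c, j, u, c, j, j, c)
  "zuzucjjzj" → prefix "zuzuc" already present; 4 new (j, j, z, j)
  "uuczjzuzz" → prefix "uuczjz" already present; 3 new (u, z, z)
  "uuczju" → prefix "uuczj" already present; 1 new (u)
  "uuczccc" → prefix "uuczc" already present; 2 new (c, c)
  "uuczuucj" → prefix "uuczu" already present; 3 new (u, c, j)
  "zuzuc" → prefix "zuzuc" already present; 0 new (none)
Total nodes = 7 + 6 + 10 + 4 + 1 + 4 + 5 + 6 + 2 + 7 + 4 + 3 + 1 + 2 + 3 + 0 = 65

65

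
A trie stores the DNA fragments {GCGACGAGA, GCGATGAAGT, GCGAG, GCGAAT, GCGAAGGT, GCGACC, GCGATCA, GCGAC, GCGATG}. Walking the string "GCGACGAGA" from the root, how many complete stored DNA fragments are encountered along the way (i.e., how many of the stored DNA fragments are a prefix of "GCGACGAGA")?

2

Walk "GCGACGAGA" from the root; an end-of-word marker is hit whenever a stored word is a prefix of "GCGACGAGA".
Prefixes of the query that are stored words: "GCGAC", "GCGACGAGA"
Count: 2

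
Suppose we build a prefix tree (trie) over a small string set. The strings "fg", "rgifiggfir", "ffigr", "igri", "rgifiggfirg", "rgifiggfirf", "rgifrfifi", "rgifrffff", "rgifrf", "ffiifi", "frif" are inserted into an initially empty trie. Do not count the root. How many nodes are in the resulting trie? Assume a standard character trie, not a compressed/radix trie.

36

Trace insertions, counting only characters that open a new branch:
  "fg" → 2 new (f, g)
  "rgifiggfir" → 10 new (r, g, i, f, i, g, g, f, i, r)
  "ffigr" → prefix "f" already present; 4 new (f, i, g, r)
  "igri" → 4 new (i, g, r, i)
  "rgifiggfirg" → prefix "rgifiggfir" already present; 1 new (g)
  "rgifiggfirf" → prefix "rgifiggfir" already present; 1 new (f)
  "rgifrfifi" → prefix "rgif" already present; 5 new (r, f, i, f, i)
  "rgifrffff" → prefix "rgifrf" already present; 3 new (f, f, f)
  "rgifrf" → prefix "rgifrf" already present; 0 new (none)
  "ffiifi" → prefix "ffi" already present; 3 new (i, f, i)
  "frif" → prefix "f" already present; 3 new (r, i, f)
Total nodes = 2 + 10 + 4 + 4 + 1 + 1 + 5 + 3 + 0 + 3 + 3 = 36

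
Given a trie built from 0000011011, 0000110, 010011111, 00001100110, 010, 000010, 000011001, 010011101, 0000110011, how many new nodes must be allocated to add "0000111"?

Walking "0000111" from the root, the first 6 characters ("000011") follow existing edges; "1" is the first miss.
New nodes needed: |"0000111"| − 6 = 7 − 6 = 1.

1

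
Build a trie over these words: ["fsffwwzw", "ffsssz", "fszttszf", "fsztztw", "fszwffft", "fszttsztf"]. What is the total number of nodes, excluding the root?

29

Trie structure (* marks end of a word):
(root)
└─ f
   ├─ f
   │  └─ s
   │     └─ s
   │        └─ s
   │           └─ z *
   └─ s
      ├─ f
      │  └─ f
      │     └─ w
      │        └─ w
      │           └─ z
      │              └─ w *
      └─ z
         ├─ t
         │  ├─ t
         │  │  └─ s
         │  │     └─ z
         │  │        ├─ f *
         │  │        └─ t
         │  │           └─ f *
         │  └─ z
         │     └─ t
         │        └─ w *
         └─ w
            └─ f
               └─ f
                  └─ f
                     └─ t *
Counting every labelled node above: 29.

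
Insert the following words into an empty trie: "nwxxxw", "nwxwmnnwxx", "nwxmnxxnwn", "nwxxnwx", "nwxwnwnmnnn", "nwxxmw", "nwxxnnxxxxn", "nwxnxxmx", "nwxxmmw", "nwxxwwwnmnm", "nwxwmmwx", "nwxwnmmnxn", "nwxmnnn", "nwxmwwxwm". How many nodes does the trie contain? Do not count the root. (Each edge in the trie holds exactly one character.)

Count nodes per top-level branch (shared prefixes stored once):
  'n'-branch (nwxmnnn, nwxmnxxnwn, nwxmwwxwm, nwxnxxmx, nwxwmmwx, nwxwmnnwxx, nwxwnmmnxn, nwxwnwnmnnn, nwxxmmw, nwxxmw, nwxxnnxxxxn, nwxxnwx, nwxxwwwnmnm, nwxxxw): 67 nodes
Sum: 67

67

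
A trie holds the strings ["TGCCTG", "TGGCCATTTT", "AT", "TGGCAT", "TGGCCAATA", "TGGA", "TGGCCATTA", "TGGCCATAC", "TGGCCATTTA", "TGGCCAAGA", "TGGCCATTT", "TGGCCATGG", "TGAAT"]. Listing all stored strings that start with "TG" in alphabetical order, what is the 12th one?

TGGCCATTTT

DFS of the "TG" subtree visits, in order: "TGAAT", "TGCCTG", "TGGA", "TGGCAT", "TGGCCAAGA", "TGGCCAATA", "TGGCCATAC", "TGGCCATGG", "TGGCCATTA", "TGGCCATTT", "TGGCCATTTA", "TGGCCATTTT"
Position 12: TGGCCATTTT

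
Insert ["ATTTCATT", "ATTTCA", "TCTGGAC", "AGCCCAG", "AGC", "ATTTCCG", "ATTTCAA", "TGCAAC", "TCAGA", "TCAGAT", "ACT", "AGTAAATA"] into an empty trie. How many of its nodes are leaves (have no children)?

Leaves are exactly the stored words that no other stored word extends.
Those words: "ACT", "AGCCCAG", "AGTAAATA", "ATTTCAA", "ATTTCATT", "ATTTCCG", "TCAGAT", "TCTGGAC", "TGCAAC"
Leaf count: 9

9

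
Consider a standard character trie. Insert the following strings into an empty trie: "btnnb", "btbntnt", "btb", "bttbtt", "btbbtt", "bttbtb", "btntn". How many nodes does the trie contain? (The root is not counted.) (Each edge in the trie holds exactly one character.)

Trie structure (* marks end of a word):
(root)
└─ b
   └─ t
      ├─ b *
      │  ├─ b
      │  │  └─ t
      │  │     └─ t *
      │  └─ n
      │     └─ t
      │        └─ n
      │           └─ t *
      ├─ n
      │  ├─ n
      │  │  └─ b *
      │  └─ t
      │     └─ n *
      └─ t
         └─ b
            └─ t
               ├─ b *
               └─ t *
Counting every labelled node above: 20.

20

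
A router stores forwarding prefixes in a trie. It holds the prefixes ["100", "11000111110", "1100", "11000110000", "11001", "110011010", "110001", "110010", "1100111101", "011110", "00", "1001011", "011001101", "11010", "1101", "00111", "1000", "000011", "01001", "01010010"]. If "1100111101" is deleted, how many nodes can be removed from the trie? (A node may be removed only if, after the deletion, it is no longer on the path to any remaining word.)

4

Walk "1100111101" from the leaf back toward the root, removing each node that no remaining word uses.
The suffix "1101" (4 nodes) is used only by "1100111101"; the node for "110011" still has the child "0", so pruning stops there.
Nodes removed: 4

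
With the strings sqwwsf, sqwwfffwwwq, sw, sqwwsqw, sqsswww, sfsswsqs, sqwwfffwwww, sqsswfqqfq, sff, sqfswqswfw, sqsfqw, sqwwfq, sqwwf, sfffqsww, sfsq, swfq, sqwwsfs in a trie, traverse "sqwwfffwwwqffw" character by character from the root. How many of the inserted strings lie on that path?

2

Traverse "sqwwfffwwwqffw" character by character; count nodes along the way that are marked as word ends.
Prefixes of the query that are stored words: "sqwwf", "sqwwfffwwwq"
Count: 2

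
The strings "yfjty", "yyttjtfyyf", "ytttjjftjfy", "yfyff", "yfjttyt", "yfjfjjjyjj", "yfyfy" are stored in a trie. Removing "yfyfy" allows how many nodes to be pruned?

1

A node on "yfyfy"'s path can go only if nothing else ends at it or branches off below it.
The suffix "y" (1 node) is used only by "yfyfy"; the node for "yfyf" still has the child "f", so pruning stops there.
Nodes removed: 1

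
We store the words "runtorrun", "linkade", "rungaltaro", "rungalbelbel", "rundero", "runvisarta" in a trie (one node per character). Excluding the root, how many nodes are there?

40

Count nodes per top-level branch (shared prefixes stored once):
  'l'-branch (linkade): 7 nodes
  'r'-branch (rundero, rungalbelbel, rungaltaro, runtorrun, runvisarta): 33 nodes
Sum: 40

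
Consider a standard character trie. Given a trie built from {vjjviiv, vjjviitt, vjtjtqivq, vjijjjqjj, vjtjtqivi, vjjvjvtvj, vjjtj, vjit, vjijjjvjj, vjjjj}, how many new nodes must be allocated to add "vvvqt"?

4

Walking "vvvqt" from the root, the first 1 characters ("v") follow existing edges; "v" is the first miss.
So 5 − 1 = 4 new nodes.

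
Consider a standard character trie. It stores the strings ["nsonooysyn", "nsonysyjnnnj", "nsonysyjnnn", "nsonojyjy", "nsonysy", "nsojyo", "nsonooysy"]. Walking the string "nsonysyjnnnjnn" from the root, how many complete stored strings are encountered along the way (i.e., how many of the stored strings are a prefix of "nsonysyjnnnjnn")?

3

Check each prefix of "nsonysyjnnnjnn" against the stored set — each match is an end-marker on the path.
Prefixes of the query that are stored words: "nsonysy", "nsonysyjnnn", "nsonysyjnnnj"
Count: 3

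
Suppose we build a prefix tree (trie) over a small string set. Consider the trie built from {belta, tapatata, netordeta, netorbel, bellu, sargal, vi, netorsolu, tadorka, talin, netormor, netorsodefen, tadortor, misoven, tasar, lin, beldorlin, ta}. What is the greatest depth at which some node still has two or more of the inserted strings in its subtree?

7

Look for the deepest trie node that still has at least two words in its subtree.
"netorsodefen" and "netorsolu" agree on "netorso" (7 characters) before diverging; nothing deeper is shared.
Longest shared-prefix length: 7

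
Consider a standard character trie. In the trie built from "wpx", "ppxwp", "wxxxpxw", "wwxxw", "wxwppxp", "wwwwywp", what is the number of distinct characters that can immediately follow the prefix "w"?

3

Follow the path "w" to its node, then look at its outgoing edges.
Distinct next characters after "w": p, w, x.
That node has 3 child edges.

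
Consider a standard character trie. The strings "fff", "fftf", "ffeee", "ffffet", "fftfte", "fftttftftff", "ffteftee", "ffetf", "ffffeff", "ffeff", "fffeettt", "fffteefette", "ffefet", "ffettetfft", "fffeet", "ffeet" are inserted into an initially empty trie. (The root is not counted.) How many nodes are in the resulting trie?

Count nodes per top-level branch (shared prefixes stored once):
  'f'-branch (ffeee, ffeet, ffefet, ffeff, ffetf, ffettetfft, fff, fffeet, fffeettt, ffffeff, ffffet, fffteefette, ffteftee, fftf, fftfte, fftttftftff): 54 nodes
Sum: 54

54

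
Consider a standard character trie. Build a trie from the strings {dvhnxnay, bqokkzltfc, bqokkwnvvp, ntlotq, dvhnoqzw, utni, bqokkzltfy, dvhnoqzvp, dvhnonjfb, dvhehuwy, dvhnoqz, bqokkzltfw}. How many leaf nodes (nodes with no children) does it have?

11

Leaves are exactly the stored words that no other stored word extends.
Those words: "bqokkwnvvp", "bqokkzltfc", "bqokkzltfw", "bqokkzltfy", "dvhehuwy", "dvhnonjfb", "dvhnoqzvp", "dvhnoqzw", "dvhnxnay", "ntlotq", "utni"
Leaf count: 11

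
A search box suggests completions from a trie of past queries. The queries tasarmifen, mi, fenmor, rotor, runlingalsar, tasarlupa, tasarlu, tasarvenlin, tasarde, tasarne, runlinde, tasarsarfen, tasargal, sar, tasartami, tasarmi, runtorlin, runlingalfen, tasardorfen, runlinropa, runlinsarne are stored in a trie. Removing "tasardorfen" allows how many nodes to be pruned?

A node on "tasardorfen"'s path can go only if nothing else ends at it or branches off below it.
The suffix "orfen" (5 nodes) is used only by "tasardorfen"; the node for "tasard" still has the child "e", so pruning stops there.
Nodes removed: 5

5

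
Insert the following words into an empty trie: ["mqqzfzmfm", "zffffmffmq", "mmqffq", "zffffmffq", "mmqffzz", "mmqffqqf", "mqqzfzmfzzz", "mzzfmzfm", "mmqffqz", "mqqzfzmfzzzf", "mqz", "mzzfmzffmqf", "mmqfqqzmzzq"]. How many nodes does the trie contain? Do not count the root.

Count nodes per top-level branch (shared prefixes stored once):
  'm'-branch (mmqffq, mmqffqqf, mmqffqz, mmqffzz, mmqfqqzmzzq, mqqzfzmfm, mqqzfzmfzzz, mqqzfzmfzzzf, mqz, mzzfmzffmqf, mzzfmzfm): 42 nodes
  'z'-branch (zffffmffmq, zffffmffq): 11 nodes
Sum: 53

53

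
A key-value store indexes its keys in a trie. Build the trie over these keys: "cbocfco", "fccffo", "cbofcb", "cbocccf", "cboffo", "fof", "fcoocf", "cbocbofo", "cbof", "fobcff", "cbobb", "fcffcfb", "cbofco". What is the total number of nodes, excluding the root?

43

Count nodes per top-level branch (shared prefixes stored once):
  'c'-branch (cbobb, cbocbofo, cbocccf, cbocfco, cbof, cbofcb, cbofco, cboffo): 22 nodes
  'f'-branch (fccffo, fcffcfb, fcoocf, fobcff, fof): 21 nodes
Sum: 43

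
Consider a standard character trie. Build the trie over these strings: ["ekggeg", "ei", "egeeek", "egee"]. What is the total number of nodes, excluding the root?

12

Insert word by word; a character creates a node only if that edge doesn't already exist:
  "ekggeg" → 6 new (e, k, g, g, e, g)
  "ei" → prefix "e" already present; 1 new (i)
  "egeeek" → prefix "e" already present; 5 new (g, e, e, e, k)
  "egee" → prefix "egee" already present; 0 new (none)
Total nodes = 6 + 1 + 5 + 0 = 12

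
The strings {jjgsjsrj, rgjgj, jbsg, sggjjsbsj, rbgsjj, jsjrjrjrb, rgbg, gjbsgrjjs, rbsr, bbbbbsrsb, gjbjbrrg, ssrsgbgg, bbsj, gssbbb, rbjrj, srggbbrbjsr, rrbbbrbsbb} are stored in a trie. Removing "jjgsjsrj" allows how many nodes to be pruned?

7

Walk "jjgsjsrj" from the leaf back toward the root, removing each node that no remaining word uses.
The suffix "jgsjsrj" (7 nodes) is used only by "jjgsjsrj"; the node for "j" still has the child "b", so pruning stops there.
Nodes removed: 7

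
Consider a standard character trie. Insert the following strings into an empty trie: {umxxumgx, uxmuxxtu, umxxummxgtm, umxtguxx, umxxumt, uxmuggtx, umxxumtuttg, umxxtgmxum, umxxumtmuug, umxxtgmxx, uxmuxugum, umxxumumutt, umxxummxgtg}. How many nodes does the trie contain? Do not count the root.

For each word, the new-node count is its length minus the longest prefix already in the trie:
  "umxxumgx" → 8 new (u, m, x, x, u, m, g, x)
  "uxmuxxtu" → prefix "u" already present; 7 new (x, m, u, x, x, t, u)
  "umxxummxgtm" → prefix "umxxum" already present; 5 new (m, x, g, t, m)
  "umxtguxx" → prefix "umx" already present; 5 new (t, g, u, x, x)
  "umxxumt" → prefix "umxxum" already present; 1 new (t)
  "uxmuggtx" → prefix "uxmu" already present; 4 new (g, g, t, x)
  "umxxumtuttg" → prefix "umxxumt" already present; 4 new (u, t, t, g)
  "umxxtgmxum" → prefix "umxx" already present; 6 new (t, g, m, x, u, m)
  "umxxumtmuug" → prefix "umxxumt" already present; 4 new (m, u, u, g)
  "umxxtgmxx" → prefix "umxxtgmx" already present; 1 new (x)
  "uxmuxugum" → prefix "uxmux" already present; 4 new (u, g, u, m)
  "umxxumumutt" → prefix "umxxum" already present; 5 new (u, m, u, t, t)
  "umxxummxgtg" → prefix "umxxummxgt" already present; 1 new (g)
Total nodes = 8 + 7 + 5 + 5 + 1 + 4 + 4 + 6 + 4 + 1 + 4 + 5 + 1 = 55

55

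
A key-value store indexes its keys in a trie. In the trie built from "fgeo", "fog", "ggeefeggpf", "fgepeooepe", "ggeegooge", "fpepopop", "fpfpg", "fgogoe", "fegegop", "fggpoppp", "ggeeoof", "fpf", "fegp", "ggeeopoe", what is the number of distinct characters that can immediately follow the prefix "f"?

4

The children of the "f" node are the distinct next characters among strings starting with "f".
Characters that immediately follow "f" among the stored strings: {e, g, o, p}.
That node has 4 child edges.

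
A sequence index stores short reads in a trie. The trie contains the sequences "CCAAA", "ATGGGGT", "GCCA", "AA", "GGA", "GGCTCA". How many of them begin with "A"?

2

Filter for entries beginning with "A":
Words under "A": AA, ATGGGGT
Count: 2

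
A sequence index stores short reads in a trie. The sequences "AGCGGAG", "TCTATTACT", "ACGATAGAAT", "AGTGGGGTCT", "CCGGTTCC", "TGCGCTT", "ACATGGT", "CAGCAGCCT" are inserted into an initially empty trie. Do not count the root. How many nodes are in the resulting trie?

Count nodes per top-level branch (shared prefixes stored once):
  'A'-branch (ACATGGT, ACGATAGAAT, AGCGGAG, AGTGGGGTCT): 29 nodes
  'C'-branch (CAGCAGCCT, CCGGTTCC): 16 nodes
  'T'-branch (TCTATTACT, TGCGCTT): 15 nodes
Sum: 60

60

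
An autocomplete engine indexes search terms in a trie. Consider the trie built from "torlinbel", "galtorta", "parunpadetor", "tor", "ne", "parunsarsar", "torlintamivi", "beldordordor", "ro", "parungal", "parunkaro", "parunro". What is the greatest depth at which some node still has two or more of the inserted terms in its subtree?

6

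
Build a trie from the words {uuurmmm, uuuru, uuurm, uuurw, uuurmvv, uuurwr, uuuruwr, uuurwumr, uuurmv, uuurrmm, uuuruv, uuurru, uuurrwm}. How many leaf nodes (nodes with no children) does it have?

Leaves are exactly the stored words that no other stored word extends.
Those words: "uuurmmm", "uuurmvv", "uuurrmm", "uuurru", "uuurrwm", "uuuruv", "uuuruwr", "uuurwr", "uuurwumr"
Leaf count: 9

9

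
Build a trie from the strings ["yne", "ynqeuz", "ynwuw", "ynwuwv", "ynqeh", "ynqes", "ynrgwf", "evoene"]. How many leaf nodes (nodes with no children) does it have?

7

A leaf is a node with no children — equivalently, the end of a word that is not a proper prefix of any other stored word.
Those words: "evoene", "yne", "ynqeh", "ynqes", "ynqeuz", "ynrgwf", "ynwuwv"
Leaf count: 7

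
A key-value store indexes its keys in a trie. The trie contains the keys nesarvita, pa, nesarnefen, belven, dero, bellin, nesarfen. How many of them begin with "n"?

Walk to "n"; the words in its subtree are exactly those with that prefix.
Words under "n": nesarfen, nesarnefen, nesarvita
Count: 3

3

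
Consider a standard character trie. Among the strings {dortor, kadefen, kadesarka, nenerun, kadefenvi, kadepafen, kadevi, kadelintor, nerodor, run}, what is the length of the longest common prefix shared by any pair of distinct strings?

Look for the deepest trie node that still has at least two words in its subtree.
"kadefen" and "kadefenvi" agree on "kadefen" (7 characters) before diverging; nothing deeper is shared.
Longest shared-prefix length: 7

7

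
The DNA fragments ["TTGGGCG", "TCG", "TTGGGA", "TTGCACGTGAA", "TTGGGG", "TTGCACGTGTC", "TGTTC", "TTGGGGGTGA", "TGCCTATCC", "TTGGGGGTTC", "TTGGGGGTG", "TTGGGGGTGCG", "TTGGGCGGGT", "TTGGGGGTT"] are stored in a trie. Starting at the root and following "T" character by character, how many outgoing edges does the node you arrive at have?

3

The children of the "T" node are the distinct next characters among strings starting with "T".
Characters that immediately follow "T" among the stored strings: {C, G, T}.
That node has 3 child edges.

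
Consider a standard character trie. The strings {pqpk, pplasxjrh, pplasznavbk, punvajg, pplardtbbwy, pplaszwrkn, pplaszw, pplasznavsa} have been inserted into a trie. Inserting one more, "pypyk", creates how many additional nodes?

"p" is already a path in the trie; the remaining "ypyk" must be added.
New nodes needed: |"pypyk"| − 1 = 5 − 1 = 4.

4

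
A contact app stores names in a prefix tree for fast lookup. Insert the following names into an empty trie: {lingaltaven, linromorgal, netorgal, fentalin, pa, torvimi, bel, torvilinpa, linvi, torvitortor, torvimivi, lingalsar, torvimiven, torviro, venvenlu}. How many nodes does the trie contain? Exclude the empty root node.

77

Count nodes per top-level branch (shared prefixes stored once):
  'b'-branch (bel): 3 nodes
  'f'-branch (fentalin): 8 nodes
  'l'-branch (lingalsar, lingaltaven, linromorgal, linvi): 24 nodes
  'n'-branch (netorgal): 8 nodes
  'p'-branch (pa): 2 nodes
  't'-branch (torvilinpa, torvimi, torvimiven, torvimivi, torviro, torvitortor): 24 nodes
  'v'-branch (venvenlu): 8 nodes
Sum: 77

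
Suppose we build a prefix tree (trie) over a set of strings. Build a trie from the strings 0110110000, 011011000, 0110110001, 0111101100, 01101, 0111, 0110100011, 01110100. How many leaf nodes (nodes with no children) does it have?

Leaves are exactly the stored words that no other stored word extends.
Those words: "0110100011", "0110110000", "0110110001", "01110100", "0111101100"
Leaf count: 5

5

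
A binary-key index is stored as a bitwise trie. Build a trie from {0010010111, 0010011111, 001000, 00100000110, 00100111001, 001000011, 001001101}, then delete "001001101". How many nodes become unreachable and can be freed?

2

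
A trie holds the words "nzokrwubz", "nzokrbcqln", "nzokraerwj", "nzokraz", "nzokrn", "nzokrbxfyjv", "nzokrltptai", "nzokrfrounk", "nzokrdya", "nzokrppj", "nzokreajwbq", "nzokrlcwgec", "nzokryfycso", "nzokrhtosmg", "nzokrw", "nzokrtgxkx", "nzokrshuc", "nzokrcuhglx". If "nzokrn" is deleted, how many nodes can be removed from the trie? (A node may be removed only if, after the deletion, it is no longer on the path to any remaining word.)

1

Walk "nzokrn" from the leaf back toward the root, removing each node that no remaining word uses.
The suffix "n" (1 node) is used only by "nzokrn"; the node for "nzokr" still has the child "w", so pruning stops there.
Nodes removed: 1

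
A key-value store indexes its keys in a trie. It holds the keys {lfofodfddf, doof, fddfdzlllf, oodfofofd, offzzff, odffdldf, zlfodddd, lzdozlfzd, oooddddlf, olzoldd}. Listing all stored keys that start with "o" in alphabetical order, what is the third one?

olzoldd

DFS of the "o" subtree visits, in order: "odffdldf", "offzzff", "olzoldd", "oodfofofd", "oooddddlf"
The 3rd is olzoldd.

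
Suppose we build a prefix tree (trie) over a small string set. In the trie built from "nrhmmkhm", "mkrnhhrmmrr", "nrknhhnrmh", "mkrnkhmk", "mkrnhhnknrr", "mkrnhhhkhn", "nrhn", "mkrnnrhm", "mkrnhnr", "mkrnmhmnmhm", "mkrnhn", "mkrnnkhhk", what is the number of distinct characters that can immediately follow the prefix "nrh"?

Follow the path "nrh" to its node, then look at its outgoing edges.
Distinct next characters after "nrh": m, n.
That node has 2 child edges.

2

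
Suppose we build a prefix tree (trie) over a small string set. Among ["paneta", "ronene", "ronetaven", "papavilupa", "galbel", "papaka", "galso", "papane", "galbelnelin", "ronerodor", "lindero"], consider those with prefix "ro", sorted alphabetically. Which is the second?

ronerodor

DFS of the "ro" subtree visits, in order: "ronene", "ronerodor", "ronetaven"
Position 2: ronerodor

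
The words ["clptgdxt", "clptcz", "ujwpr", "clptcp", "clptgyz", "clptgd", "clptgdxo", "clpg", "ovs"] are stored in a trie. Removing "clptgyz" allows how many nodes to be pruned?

2

After clearing the end-marker at "clptgyz", prune upward until reaching a node still needed by another word.
The suffix "yz" (2 nodes) is used only by "clptgyz"; the node for "clptg" still has the child "d", so pruning stops there.
Nodes removed: 2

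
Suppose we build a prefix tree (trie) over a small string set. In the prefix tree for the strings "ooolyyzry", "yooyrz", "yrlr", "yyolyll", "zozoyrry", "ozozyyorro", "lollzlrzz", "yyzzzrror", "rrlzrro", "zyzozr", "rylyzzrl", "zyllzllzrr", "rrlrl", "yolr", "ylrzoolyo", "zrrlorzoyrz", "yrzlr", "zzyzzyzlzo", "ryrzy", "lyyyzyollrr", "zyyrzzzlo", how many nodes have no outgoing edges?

Leaves are exactly the stored words that no other stored word extends.
Those words: "lollzlrzz", "lyyyzyollrr", "ooolyyzry", "ozozyyorro", "rrlrl", "rrlzrro", "rylyzzrl", "ryrzy", "ylrzoolyo", "yolr", "yooyrz", "yrlr", "yrzlr", "yyolyll", "yyzzzrror", "zozoyrry", "zrrlorzoyrz", "zyllzllzrr", "zyyrzzzlo", "zyzozr", "zzyzzyzlzo"
Leaf count: 21

21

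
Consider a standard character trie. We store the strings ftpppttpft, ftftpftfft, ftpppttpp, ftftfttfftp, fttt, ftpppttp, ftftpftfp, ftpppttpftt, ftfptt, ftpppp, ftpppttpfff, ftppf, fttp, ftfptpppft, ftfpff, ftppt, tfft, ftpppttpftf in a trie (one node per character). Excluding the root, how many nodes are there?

51

Trace insertions, counting only characters that open a new branch:
  "ftpppttpft" → 10 new (f, t, p, p, p, t, t, p, f, t)
  "ftftpftfft" → prefix "ft" already present; 8 new (f, t, p, f, t, f, f, t)
  "ftpppttpp" → prefix "ftpppttp" already present; 1 new (p)
  "ftftfttfftp" → prefix "ftft" already present; 7 new (f, t, t, f, f, t, p)
  "fttt" → prefix "ft" already present; 2 new (t, t)
  "ftpppttp" → prefix "ftpppttp" already present; 0 new (none)
  "ftftpftfp" → prefix "ftftpftf" already present; 1 new (p)
  "ftpppttpftt" → prefix "ftpppttpft" already present; 1 new (t)
  "ftfptt" → prefix "ftf" already present; 3 new (p, t, t)
  "ftpppp" → prefix "ftppp" already present; 1 new (p)
  "ftpppttpfff" → prefix "ftpppttpf" already present; 2 new (f, f)
  "ftppf" → prefix "ftpp" already present; 1 new (f)
  "fttp" → prefix "ftt" already present; 1 new (p)
  "ftfptpppft" → prefix "ftfpt" already present; 5 new (p, p, p, f, t)
  "ftfpff" → prefix "ftfp" already present; 2 new (f, f)
  "ftppt" → prefix "ftpp" already present; 1 new (t)
  "tfft" → 4 new (t, f, f, t)
  "ftpppttpftf" → prefix "ftpppttpft" already present; 1 new (f)
Total nodes = 10 + 8 + 1 + 7 + 2 + 0 + 1 + 1 + 3 + 1 + 2 + 1 + 1 + 5 + 2 + 1 + 4 + 1 = 51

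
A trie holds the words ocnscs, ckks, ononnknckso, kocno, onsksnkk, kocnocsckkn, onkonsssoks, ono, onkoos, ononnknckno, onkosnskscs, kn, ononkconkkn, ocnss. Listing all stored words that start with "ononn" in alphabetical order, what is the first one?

ononnknckno

Words with prefix "ononn", in lexicographic order: "ononnknckno", "ononnknckso"
The 1st is ononnknckno.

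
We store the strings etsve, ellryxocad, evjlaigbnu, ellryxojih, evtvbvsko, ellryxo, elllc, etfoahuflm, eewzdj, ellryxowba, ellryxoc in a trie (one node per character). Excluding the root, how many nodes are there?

51

Count nodes per top-level branch (shared prefixes stored once):
  'e'-branch (eewzdj, elllc, ellryxo, ellryxoc, ellryxocad, ellryxojih, ellryxowba, etfoahuflm, etsve, evjlaigbnu, evtvbvsko): 51 nodes
Sum: 51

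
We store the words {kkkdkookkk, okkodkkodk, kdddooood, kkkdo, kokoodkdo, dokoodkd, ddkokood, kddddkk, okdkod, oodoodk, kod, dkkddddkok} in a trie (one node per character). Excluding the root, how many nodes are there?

75

Insert word by word; a character creates a node only if that edge doesn't already exist:
  "kkkdkookkk" → 10 new (k, k, k, d, k, o, o, k, k, k)
  "okkodkkodk" → 10 new (o, k, k, o, d, k, k, o, d, k)
  "kdddooood" → prefix "k" already present; 8 new (d, d, d, o, o, o, o, d)
  "kkkdo" → prefix "kkkd" already present; 1 new (o)
  "kokoodkdo" → prefix "k" already present; 8 new (o, k, o, o, d, k, d, o)
  "dokoodkd" → 8 new (d, o, k, o, o, d, k, d)
  "ddkokood" → prefix "d" already present; 7 new (d, k, o, k, o, o, d)
  "kddddkk" → prefix "kddd" already present; 3 new (d, k, k)
  "okdkod" → prefix "ok" already present; 4 new (d, k, o, d)
  "oodoodk" → prefix "o" already present; 6 new (o, d, o, o, d, k)
  "kod" → prefix "ko" already present; 1 new (d)
  "dkkddddkok" → prefix "d" already present; 9 new (k, k, d, d, d, d, k, o, k)
Total nodes = 10 + 10 + 8 + 1 + 8 + 8 + 7 + 3 + 4 + 6 + 1 + 9 = 75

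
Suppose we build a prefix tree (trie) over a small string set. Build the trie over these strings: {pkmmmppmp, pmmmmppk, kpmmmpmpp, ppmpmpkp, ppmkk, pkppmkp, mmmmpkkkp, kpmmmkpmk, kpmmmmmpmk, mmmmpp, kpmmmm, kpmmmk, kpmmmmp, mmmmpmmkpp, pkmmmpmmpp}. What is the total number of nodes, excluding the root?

For each word, the new-node count is its length minus the longest prefix already in the trie:
  "pkmmmppmp" → 9 new (p, k, m, m, m, p, p, m, p)
  "pmmmmppk" → prefix "p" already present; 7 new (m, m, m, m, p, p, k)
  "kpmmmpmpp" → 9 new (k, p, m, m, m, p, m, p, p)
  "ppmpmpkp" → prefix "p" already present; 7 new (p, m, p, m, p, k, p)
  "ppmkk" → prefix "ppm" already present; 2 new (k, k)
  "pkppmkp" → prefix "pk" already present; 5 new (p, p, m, k, p)
  "mmmmpkkkp" → 9 new (m, m, m, m, p, k, k, k, p)
  "kpmmmkpmk" → prefix "kpmmm" already present; 4 new (k, p, m, k)
  "kpmmmmmpmk" → prefix "kpmmm" already present; 5 new (m, m, p, m, k)
  "mmmmpp" → prefix "mmmmp" already present; 1 new (p)
  "kpmmmm" → prefix "kpmmmm" already present; 0 new (none)
  "kpmmmk" → prefix "kpmmmk" already present; 0 new (none)
  "kpmmmmp" → prefix "kpmmmm" already present; 1 new (p)
  "mmmmpmmkpp" → prefix "mmmmp" already present; 5 new (m, m, k, p, p)
  "pkmmmpmmpp" → prefix "pkmmmp" already present; 4 new (m, m, p, p)
Total nodes = 9 + 7 + 9 + 7 + 2 + 5 + 9 + 4 + 5 + 1 + 0 + 0 + 1 + 5 + 4 = 68

68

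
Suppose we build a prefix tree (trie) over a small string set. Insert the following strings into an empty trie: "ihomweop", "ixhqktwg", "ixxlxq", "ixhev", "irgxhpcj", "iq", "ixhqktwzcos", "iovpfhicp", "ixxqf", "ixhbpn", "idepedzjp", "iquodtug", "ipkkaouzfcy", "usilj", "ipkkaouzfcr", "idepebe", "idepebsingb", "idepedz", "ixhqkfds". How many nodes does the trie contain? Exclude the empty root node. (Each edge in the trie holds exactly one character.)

86

Trace insertions, counting only characters that open a new branch:
  "ihomweop" → 8 new (i, h, o, m, w, e, o, p)
  "ixhqktwg" → prefix "i" already present; 7 new (x, h, q, k, t, w, g)
  "ixxlxq" → prefix "ix" already present; 4 new (x, l, x, q)
  "ixhev" → prefix "ixh" already present; 2 new (e, v)
  "irgxhpcj" → prefix "i" already present; 7 new (r, g, x, h, p, c, j)
  "iq" → prefix "i" already present; 1 new (q)
  "ixhqktwzcos" → prefix "ixhqktw" already present; 4 new (z, c, o, s)
  "iovpfhicp" → prefix "i" already present; 8 new (o, v, p, f, h, i, c, p)
  "ixxqf" → prefix "ixx" already present; 2 new (q, f)
  "ixhbpn" → prefix "ixh" already present; 3 new (b, p, n)
  "idepedzjp" → prefix "i" already present; 8 new (d, e, p, e, d, z, j, p)
  "iquodtug" → prefix "iq" already present; 6 new (u, o, d, t, u, g)
  "ipkkaouzfcy" → prefix "i" already present; 10 new (p, k, k, a, o, u, z, f, c, y)
  "usilj" → 5 new (u, s, i, l, j)
  "ipkkaouzfcr" → prefix "ipkkaouzfc" already present; 1 new (r)
  "idepebe" → prefix "idepe" already present; 2 new (b, e)
  "idepebsingb" → prefix "idepeb" already present; 5 new (s, i, n, g, b)
  "idepedz" → prefix "idepedz" already present; 0 new (none)
  "ixhqkfds" → prefix "ixhqk" already present; 3 new (f, d, s)
Total nodes = 8 + 7 + 4 + 2 + 7 + 1 + 4 + 8 + 2 + 3 + 8 + 6 + 10 + 5 + 1 + 2 + 5 + 0 + 3 = 86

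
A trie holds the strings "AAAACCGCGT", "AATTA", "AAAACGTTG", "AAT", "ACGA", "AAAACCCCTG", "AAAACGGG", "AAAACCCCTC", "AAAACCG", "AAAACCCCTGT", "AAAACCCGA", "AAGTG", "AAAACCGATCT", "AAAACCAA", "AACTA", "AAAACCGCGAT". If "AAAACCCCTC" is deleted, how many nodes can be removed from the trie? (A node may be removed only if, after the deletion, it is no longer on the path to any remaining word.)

1

A node on "AAAACCCCTC"'s path can go only if nothing else ends at it or branches off below it.
The suffix "C" (1 node) is used only by "AAAACCCCTC"; the node for "AAAACCCCT" still has the child "G", so pruning stops there.
Nodes removed: 1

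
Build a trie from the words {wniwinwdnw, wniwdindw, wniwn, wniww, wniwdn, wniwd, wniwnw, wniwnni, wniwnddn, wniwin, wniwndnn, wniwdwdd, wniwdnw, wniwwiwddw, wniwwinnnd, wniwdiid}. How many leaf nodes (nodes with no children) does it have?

Leaves are exactly the stored words that no other stored word extends.
Those words: "wniwdiid", "wniwdindw", "wniwdnw", "wniwdwdd", "wniwinwdnw", "wniwnddn", "wniwndnn", "wniwnni", "wniwnw", "wniwwinnnd", "wniwwiwddw"
Leaf count: 11

11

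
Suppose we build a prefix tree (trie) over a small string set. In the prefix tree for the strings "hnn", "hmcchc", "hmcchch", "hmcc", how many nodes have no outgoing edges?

2

A leaf is a node with no children — equivalently, the end of a word that is not a proper prefix of any other stored word.
Those words: "hmcchch", "hnn"
Leaf count: 2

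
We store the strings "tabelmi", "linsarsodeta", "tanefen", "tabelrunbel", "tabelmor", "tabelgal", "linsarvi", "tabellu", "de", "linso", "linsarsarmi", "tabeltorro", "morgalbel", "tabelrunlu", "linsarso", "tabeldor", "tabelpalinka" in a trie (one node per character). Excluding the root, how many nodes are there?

Count nodes per top-level branch (shared prefixes stored once):
  'd'-branch (de): 2 nodes
  'l'-branch (linsarsarmi, linsarso, linsarsodeta, linsarvi, linso): 19 nodes
  'm'-branch (morgalbel): 9 nodes
  't'-branch (tabeldor, tabelgal, tabellu, tabelmi, tabelmor, tabelpalinka, tabelrunbel, tabelrunlu, tabeltorro, tanefen): 42 nodes
Sum: 72

72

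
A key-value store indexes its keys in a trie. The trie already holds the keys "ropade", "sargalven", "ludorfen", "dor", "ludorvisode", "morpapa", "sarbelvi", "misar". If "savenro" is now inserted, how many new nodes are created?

"sa" is already a path in the trie; the remaining "venro" must be added.
Each of the 5 remaining characters creates one node.

5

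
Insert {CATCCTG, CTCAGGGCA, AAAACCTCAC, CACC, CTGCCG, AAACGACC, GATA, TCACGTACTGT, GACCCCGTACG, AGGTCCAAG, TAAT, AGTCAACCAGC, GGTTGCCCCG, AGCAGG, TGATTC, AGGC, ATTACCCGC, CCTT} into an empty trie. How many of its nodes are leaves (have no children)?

A leaf is a node with no children — equivalently, the end of a word that is not a proper prefix of any other stored word.
Those words: "AAAACCTCAC", "AAACGACC", "AGCAGG", "AGGC", "AGGTCCAAG", "AGTCAACCAGC", "ATTACCCGC", "CACC", "CATCCTG", "CCTT", "CTCAGGGCA", "CTGCCG", "GACCCCGTACG", "GATA", "GGTTGCCCCG", "TAAT", "TCACGTACTGT", "TGATTC"
Leaf count: 18

18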